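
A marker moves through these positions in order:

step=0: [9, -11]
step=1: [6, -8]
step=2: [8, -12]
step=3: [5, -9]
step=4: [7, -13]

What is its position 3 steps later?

[3, -11]

The moves between consecutive positions are [-3, +3], [+2, -4], [-3, +3], [+2, -4]; they repeat the 2-cycle [[-3, +3], [+2, -4]].
step 5: apply [-3, +3] → [4, -10]
step 6: apply [+2, -4] → [6, -14]
step 7: apply [-3, +3] → [3, -11]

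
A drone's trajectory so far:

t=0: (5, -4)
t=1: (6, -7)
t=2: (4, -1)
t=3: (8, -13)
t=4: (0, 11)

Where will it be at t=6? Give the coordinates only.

(-16, 59)

Step-to-step displacements: (+1, -3), (-2, +6), (+4, -12), (-8, +24); each is -2× the previous.
step 5: (0, 11) + (+16, -48) → (16, -37)
step 6: (16, -37) + (-32, +96) → (-16, 59)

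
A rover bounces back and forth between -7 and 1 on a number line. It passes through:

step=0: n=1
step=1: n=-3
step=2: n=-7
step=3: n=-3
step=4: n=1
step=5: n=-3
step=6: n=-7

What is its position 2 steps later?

The value travels 4 per step and bounces off the walls at -7 and 1.
  step 7: -7 → -3
  step 8: -3 → 1

n=1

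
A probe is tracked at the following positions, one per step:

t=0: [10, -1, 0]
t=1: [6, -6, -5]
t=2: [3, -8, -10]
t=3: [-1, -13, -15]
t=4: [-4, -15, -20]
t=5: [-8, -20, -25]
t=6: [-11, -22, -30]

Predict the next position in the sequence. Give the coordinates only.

Step-to-step displacements: [-4, -5, -5], [-3, -2, -5], [-4, -5, -5], [-3, -2, -5], [-4, -5, -5], [-3, -2, -5] — a repeating cycle of length 2.
step 7: apply [-4, -5, -5] → [-15, -27, -35]

[-15, -27, -35]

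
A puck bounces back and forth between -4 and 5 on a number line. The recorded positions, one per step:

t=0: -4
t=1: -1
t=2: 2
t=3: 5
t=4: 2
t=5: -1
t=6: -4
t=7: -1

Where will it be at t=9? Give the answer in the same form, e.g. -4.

The value travels 3 per step and bounces off the walls at -4 and 5.
  step 8: -1 → 2
  step 9: 2 → 5

5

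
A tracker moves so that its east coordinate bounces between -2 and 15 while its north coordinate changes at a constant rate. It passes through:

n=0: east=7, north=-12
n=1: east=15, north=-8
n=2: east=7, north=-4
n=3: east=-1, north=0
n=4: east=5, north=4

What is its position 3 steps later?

east=1, north=16

The east coordinate reflects between -2 and 15, moving 8 per step.
  step 5: 5 → 13
  step 6: 13 → 9
  step 7: 9 → 1
The north coordinate changes by +4 each step: at step 7 it is 16.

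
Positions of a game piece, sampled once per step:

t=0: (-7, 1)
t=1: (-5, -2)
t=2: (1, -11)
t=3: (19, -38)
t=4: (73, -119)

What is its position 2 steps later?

(721, -1091)

The jumps are (+2, -3), (+6, -9), (+18, -27), (+54, -81) — a geometric progression with ratio 3.
step 5: (73, -119) + (+162, -243) → (235, -362)
step 6: (235, -362) + (+486, -729) → (721, -1091)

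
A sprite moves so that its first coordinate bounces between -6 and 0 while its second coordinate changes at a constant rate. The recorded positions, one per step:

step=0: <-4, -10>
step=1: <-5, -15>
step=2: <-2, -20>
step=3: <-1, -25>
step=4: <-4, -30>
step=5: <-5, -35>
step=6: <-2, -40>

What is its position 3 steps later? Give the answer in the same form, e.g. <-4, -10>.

<-5, -55>

The first coordinate travels 3 per step and bounces off the walls at -6 and 0.
  step 7: -2 → -1
  step 8: -1 → -4
  step 9: -4 → -5
The second coordinate changes by -5 each step: at step 9 it is -55.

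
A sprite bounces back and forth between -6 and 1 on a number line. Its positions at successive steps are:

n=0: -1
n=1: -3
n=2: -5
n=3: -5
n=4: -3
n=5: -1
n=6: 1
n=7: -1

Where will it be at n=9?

-5

The value travels 2 per step and bounces off the walls at -6 and 1.
  step 8: -1 → -3
  step 9: -3 → -5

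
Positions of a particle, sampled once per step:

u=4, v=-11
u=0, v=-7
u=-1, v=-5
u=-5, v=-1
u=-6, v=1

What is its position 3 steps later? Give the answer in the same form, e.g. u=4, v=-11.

u=-15, v=11

The moves between consecutive positions are (-4, +4), (-1, +2), (-4, +4), (-1, +2); they repeat the 2-cycle [(-4, +4), (-1, +2)].
step 5: apply (-4, +4) → u=-10, v=5
step 6: apply (-1, +2) → u=-11, v=7
step 7: apply (-4, +4) → u=-15, v=11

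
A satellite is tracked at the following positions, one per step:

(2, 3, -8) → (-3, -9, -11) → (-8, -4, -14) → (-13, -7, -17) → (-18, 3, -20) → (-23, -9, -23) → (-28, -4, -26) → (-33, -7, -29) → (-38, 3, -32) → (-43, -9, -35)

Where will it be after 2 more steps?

(-53, -7, -41)

The first coordinate changes by -5 each step, so at step 11 it is 2 + 11·(-5) = -53.
The second coordinate repeats the cycle [3, -9, -4, -7] with period 4; step 11 mod 4 = 3, giving -7.
The third coordinate changes by -3 each step, so at step 11 it is -8 + 11·(-3) = -41.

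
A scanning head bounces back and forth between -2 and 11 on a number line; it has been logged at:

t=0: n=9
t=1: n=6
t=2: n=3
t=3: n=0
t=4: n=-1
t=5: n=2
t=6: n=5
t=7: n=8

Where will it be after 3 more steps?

n=5

The value reflects between -2 and 11, moving 3 per step.
  step 8: 8 → 11
  step 9: 11 → 8
  step 10: 8 → 5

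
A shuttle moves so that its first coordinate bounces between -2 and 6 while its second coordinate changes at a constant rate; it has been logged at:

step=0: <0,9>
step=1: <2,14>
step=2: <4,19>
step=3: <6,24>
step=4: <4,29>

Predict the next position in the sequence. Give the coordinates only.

<2,34>

The first coordinate travels 2 per step and bounces off the walls at -2 and 6.
  step 5: 4 → 2
The second coordinate changes by +5 each step: at step 5 it is 34.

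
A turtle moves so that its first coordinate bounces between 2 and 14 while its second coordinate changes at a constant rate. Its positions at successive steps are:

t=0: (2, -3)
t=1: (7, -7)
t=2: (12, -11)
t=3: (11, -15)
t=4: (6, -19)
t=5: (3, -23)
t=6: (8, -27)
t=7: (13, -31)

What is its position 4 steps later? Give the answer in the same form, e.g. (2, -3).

The first coordinate travels 5 per step and bounces off the walls at 2 and 14.
  step 8: 13 → 10
  step 9: 10 → 5
  step 10: 5 → 4
  step 11: 4 → 9
The second coordinate changes by -4 each step: at step 11 it is -47.

(9, -47)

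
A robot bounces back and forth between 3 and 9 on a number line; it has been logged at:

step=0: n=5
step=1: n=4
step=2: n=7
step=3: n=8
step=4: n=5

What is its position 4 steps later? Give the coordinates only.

The value reflects between 3 and 9, moving 3 per step.
  step 5: 5 → 4
  step 6: 4 → 7
  step 7: 7 → 8
  step 8: 8 → 5

n=5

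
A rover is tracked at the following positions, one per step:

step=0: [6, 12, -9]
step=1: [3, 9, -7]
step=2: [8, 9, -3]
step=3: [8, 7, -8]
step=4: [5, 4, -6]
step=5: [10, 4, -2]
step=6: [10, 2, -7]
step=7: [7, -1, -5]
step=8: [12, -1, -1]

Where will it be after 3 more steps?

The moves between consecutive positions are [-3, -3, +2], [+5, +0, +4], [+0, -2, -5], [-3, -3, +2], [+5, +0, +4], [+0, -2, -5], [-3, -3, +2], [+5, +0, +4]; they repeat the 3-cycle [[-3, -3, +2], [+5, +0, +4], [+0, -2, -5]].
step 9: apply [+0, -2, -5] → [12, -3, -6]
step 10: apply [-3, -3, +2] → [9, -6, -4]
step 11: apply [+5, +0, +4] → [14, -6, 0]

[14, -6, 0]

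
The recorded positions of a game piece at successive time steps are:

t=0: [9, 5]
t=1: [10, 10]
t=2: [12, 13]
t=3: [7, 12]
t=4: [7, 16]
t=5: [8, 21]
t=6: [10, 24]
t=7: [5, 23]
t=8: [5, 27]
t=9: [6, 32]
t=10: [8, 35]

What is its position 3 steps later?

[4, 43]

The moves between consecutive positions are [+1, +5], [+2, +3], [-5, -1], [+0, +4], [+1, +5], [+2, +3], [-5, -1], [+0, +4], [+1, +5], [+2, +3]; they repeat the 4-cycle [[+1, +5], [+2, +3], [-5, -1], [+0, +4]].
step 11: apply [-5, -1] → [3, 34]
step 12: apply [+0, +4] → [3, 38]
step 13: apply [+1, +5] → [4, 43]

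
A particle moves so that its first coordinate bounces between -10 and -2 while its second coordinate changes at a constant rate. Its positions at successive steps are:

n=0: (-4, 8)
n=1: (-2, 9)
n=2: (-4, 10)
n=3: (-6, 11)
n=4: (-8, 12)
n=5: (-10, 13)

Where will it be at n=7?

(-6, 15)

The first coordinate travels 2 per step and bounces off the walls at -10 and -2.
  step 6: -10 → -8
  step 7: -8 → -6
The second coordinate changes by +1 each step: at step 7 it is 15.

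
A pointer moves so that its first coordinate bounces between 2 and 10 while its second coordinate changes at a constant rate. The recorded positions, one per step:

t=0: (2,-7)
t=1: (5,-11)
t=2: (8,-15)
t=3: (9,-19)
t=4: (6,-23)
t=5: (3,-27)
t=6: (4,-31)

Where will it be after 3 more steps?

(7,-43)

The first coordinate travels 3 per step and bounces off the walls at 2 and 10.
  step 7: 4 → 7
  step 8: 7 → 10
  step 9: 10 → 7
The second coordinate changes by -4 each step: at step 9 it is -43.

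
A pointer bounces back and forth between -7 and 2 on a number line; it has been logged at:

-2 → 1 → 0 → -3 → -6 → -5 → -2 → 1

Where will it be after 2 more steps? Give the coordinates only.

The value travels 3 per step and bounces off the walls at -7 and 2.
  step 8: 1 → 0
  step 9: 0 → -3

-3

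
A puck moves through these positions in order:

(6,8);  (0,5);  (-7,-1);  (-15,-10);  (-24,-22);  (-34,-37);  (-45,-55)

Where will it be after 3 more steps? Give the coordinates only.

(-84,-127)

First differences are (-6,-3), (-7,-6), (-8,-9), (-9,-12), (-10,-15), (-11,-18); their common second difference is (-1,-3) (constant acceleration).
step 7: (-45,-55) + (-12,-21) → (-57,-76)
step 8: (-57,-76) + (-13,-24) → (-70,-100)
step 9: (-70,-100) + (-14,-27) → (-84,-127)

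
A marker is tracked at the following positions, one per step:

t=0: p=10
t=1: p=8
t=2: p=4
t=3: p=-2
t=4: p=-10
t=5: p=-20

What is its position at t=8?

p=-62

Taking differences between consecutive positions: -2, -4, -6, -8, -10. These grow by -2 each step.
step 6: -20 − 12 → p=-32
step 7: -32 − 14 → p=-46
step 8: -46 − 16 → p=-62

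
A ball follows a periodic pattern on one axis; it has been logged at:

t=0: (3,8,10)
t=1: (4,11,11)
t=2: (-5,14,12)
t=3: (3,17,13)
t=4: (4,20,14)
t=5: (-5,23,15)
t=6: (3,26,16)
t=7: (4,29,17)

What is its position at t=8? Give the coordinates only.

(-5,32,18)

The first coordinate repeats the cycle [3, 4, -5] with period 3; step 8 mod 3 = 2, giving -5.
The second coordinate changes by +3 each step, so at step 8 it is 8 + 8·(3) = 32.
The third coordinate changes by +1 each step, so at step 8 it is 10 + 8·(1) = 18.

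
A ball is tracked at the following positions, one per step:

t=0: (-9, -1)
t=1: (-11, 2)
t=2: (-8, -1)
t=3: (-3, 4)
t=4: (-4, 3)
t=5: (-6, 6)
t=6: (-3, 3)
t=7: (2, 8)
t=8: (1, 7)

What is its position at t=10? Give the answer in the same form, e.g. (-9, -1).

The moves between consecutive positions are (-2, +3), (+3, -3), (+5, +5), (-1, -1), (-2, +3), (+3, -3), (+5, +5), (-1, -1); they repeat the 4-cycle [(-2, +3), (+3, -3), (+5, +5), (-1, -1)].
step 9: apply (-2, +3) → (-1, 10)
step 10: apply (+3, -3) → (2, 7)

(2, 7)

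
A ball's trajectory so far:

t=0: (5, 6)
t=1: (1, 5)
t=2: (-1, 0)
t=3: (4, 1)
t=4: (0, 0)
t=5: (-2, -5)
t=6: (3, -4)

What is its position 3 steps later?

(2, -9)

Step-to-step displacements: (-4, -1), (-2, -5), (+5, +1), (-4, -1), (-2, -5), (+5, +1) — a repeating cycle of length 3.
step 7: apply (-4, -1) → (-1, -5)
step 8: apply (-2, -5) → (-3, -10)
step 9: apply (+5, +1) → (2, -9)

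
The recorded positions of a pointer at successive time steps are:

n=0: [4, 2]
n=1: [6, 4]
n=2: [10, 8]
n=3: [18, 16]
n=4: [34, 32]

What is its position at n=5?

Step-to-step displacements: [+2, +2], [+4, +4], [+8, +8], [+16, +16]; each is 2× the previous.
step 5: [34, 32] + [+32, +32] → [66, 64]

[66, 64]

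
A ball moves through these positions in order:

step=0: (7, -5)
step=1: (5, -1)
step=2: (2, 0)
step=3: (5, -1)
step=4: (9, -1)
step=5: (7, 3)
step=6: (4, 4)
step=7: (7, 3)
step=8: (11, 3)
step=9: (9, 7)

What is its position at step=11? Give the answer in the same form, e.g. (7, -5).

Differencing gives (-2, +4), (-3, +1), (+3, -1), (+4, +0), (-2, +4), (-3, +1), (+3, -1), (+4, +0), (-2, +4). This is the pattern (-2, +4), (-3, +1), (+3, -1), (+4, +0) repeated.
step 10: apply (-3, +1) → (6, 8)
step 11: apply (+3, -1) → (9, 7)

(9, 7)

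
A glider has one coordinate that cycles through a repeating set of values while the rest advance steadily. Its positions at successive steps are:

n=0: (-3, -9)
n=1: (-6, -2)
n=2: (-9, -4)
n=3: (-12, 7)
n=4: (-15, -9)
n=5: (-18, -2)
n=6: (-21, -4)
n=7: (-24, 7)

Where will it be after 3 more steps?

(-33, -4)

The first coordinate changes by -3 each step, so at step 10 it is -3 + 10·(-3) = -33.
The second coordinate repeats the cycle [-9, -2, -4, 7] with period 4; step 10 mod 4 = 2, giving -4.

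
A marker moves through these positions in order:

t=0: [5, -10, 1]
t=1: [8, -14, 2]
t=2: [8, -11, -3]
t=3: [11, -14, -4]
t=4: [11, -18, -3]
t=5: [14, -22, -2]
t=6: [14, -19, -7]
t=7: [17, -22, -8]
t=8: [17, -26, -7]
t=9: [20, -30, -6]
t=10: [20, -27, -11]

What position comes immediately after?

The moves between consecutive positions are [+3, -4, +1], [+0, +3, -5], [+3, -3, -1], [+0, -4, +1], [+3, -4, +1], [+0, +3, -5], [+3, -3, -1], [+0, -4, +1], [+3, -4, +1], [+0, +3, -5]; they repeat the 4-cycle [[+3, -4, +1], [+0, +3, -5], [+3, -3, -1], [+0, -4, +1]].
step 11: apply [+3, -3, -1] → [23, -30, -12]

[23, -30, -12]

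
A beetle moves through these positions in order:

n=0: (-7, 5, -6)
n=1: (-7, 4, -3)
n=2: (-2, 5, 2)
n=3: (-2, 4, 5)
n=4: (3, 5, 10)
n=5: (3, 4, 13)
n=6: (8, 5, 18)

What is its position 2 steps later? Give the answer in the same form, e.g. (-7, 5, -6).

(13, 5, 26)

Step-to-step displacements: (+0, -1, +3), (+5, +1, +5), (+0, -1, +3), (+5, +1, +5), (+0, -1, +3), (+5, +1, +5) — a repeating cycle of length 2.
step 7: apply (+0, -1, +3) → (8, 4, 21)
step 8: apply (+5, +1, +5) → (13, 5, 26)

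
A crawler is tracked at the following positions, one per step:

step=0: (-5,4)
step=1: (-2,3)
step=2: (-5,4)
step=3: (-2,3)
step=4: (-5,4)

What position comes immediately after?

Consecutive displacements (+3,-1), (-3,+1), (+3,-1), (-3,+1) scale by a factor of -1 each step.
step 5: (-5,4) + (+3,-1) → (-2,3)

(-2,3)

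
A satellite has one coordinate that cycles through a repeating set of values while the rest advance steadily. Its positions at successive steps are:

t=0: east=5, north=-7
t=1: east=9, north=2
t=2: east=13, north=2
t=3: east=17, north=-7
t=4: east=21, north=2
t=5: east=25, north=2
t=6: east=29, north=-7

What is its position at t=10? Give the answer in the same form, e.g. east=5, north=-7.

The east coordinate changes by +4 each step, so at step 10 it is 5 + 10·(4) = 45.
The north coordinate repeats the cycle [-7, 2, 2] with period 3; step 10 mod 3 = 1, giving 2.

east=45, north=2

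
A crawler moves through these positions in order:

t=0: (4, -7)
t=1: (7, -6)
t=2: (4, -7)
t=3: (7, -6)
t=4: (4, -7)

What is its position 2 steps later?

(4, -7)

Consecutive displacements (+3, +1), (-3, -1), (+3, +1), (-3, -1) scale by a factor of -1 each step.
step 5: (4, -7) + (+3, +1) → (7, -6)
step 6: (7, -6) + (-3, -1) → (4, -7)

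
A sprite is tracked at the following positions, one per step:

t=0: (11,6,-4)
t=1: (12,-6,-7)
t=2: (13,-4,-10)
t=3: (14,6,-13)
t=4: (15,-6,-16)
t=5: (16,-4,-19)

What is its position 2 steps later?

The first coordinate changes by +1 each step, so at step 7 it is 11 + 7·(1) = 18.
The second coordinate repeats the cycle [6, -6, -4] with period 3; step 7 mod 3 = 1, giving -6.
The third coordinate changes by -3 each step, so at step 7 it is -4 + 7·(-3) = -25.

(18,-6,-25)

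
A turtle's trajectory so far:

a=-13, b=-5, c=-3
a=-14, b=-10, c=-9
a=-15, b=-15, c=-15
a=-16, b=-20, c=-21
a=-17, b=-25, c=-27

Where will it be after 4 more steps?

a=-21, b=-45, c=-51

Each step adds (-1, -5, -6) to the position.
step 5: a=-17, b=-25, c=-27 + (-1, -5, -6) → a=-18, b=-30, c=-33
step 6: a=-18, b=-30, c=-33 + (-1, -5, -6) → a=-19, b=-35, c=-39
step 7: a=-19, b=-35, c=-39 + (-1, -5, -6) → a=-20, b=-40, c=-45
step 8: a=-20, b=-40, c=-45 + (-1, -5, -6) → a=-21, b=-45, c=-51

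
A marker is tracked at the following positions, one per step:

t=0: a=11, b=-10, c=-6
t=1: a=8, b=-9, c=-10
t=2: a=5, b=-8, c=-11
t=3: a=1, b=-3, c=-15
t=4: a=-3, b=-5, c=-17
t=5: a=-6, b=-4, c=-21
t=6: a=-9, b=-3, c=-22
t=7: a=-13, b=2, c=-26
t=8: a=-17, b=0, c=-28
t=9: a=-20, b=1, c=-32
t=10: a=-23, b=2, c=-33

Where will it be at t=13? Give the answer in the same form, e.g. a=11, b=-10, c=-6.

The moves between consecutive positions are (-3,+1,-4), (-3,+1,-1), (-4,+5,-4), (-4,-2,-2), (-3,+1,-4), (-3,+1,-1), (-4,+5,-4), (-4,-2,-2), (-3,+1,-4), (-3,+1,-1); they repeat the 4-cycle [(-3,+1,-4), (-3,+1,-1), (-4,+5,-4), (-4,-2,-2)].
step 11: apply (-4,+5,-4) → a=-27, b=7, c=-37
step 12: apply (-4,-2,-2) → a=-31, b=5, c=-39
step 13: apply (-3,+1,-4) → a=-34, b=6, c=-43

a=-34, b=6, c=-43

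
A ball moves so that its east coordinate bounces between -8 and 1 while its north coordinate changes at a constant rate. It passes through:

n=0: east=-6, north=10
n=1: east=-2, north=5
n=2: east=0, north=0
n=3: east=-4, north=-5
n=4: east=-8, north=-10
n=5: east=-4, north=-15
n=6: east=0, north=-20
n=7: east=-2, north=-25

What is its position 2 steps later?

east=-6, north=-35

The east coordinate reflects between -8 and 1, moving 4 per step.
  step 8: -2 → -6
  step 9: -6 → -6
The north coordinate changes by -5 each step: at step 9 it is -35.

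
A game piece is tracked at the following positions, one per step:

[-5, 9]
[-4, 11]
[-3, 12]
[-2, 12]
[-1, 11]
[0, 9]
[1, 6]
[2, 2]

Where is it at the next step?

[3, -3]

Taking differences between consecutive positions: [+1, +2], [+1, +1], [+1, +0], [+1, -1], [+1, -2], [+1, -3], [+1, -4]. These grow by [+0, -1] each step.
step 8: [2, 2] + [+1, -5] → [3, -3]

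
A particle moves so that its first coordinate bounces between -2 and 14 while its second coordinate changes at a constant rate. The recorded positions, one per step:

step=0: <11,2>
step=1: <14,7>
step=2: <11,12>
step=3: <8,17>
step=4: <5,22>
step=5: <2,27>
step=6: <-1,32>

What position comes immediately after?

<0,37>

The first coordinate travels 3 per step and bounces off the walls at -2 and 14.
  step 7: -1 → 0
The second coordinate changes by +5 each step: at step 7 it is 37.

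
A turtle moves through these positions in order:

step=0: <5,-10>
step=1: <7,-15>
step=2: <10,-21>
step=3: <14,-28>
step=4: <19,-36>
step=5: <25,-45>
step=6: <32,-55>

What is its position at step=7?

<40,-66>

First differences are <+2,-5>, <+3,-6>, <+4,-7>, <+5,-8>, <+6,-9>, <+7,-10>; their common second difference is <+1,-1> (constant acceleration).
step 7: <32,-55> + <+8,-11> → <40,-66>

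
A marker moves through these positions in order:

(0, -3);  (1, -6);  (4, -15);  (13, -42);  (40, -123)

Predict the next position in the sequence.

(121, -366)

Step-to-step displacements: (+1, -3), (+3, -9), (+9, -27), (+27, -81); each is 3× the previous.
step 5: (40, -123) + (+81, -243) → (121, -366)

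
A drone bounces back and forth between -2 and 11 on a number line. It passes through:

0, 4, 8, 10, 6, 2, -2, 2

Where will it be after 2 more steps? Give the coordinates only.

The value travels 4 per step and bounces off the walls at -2 and 11.
  step 8: 2 → 6
  step 9: 6 → 10

10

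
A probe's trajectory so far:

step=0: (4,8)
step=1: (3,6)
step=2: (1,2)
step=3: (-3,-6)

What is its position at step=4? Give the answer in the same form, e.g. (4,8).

(-11,-22)

Consecutive displacements (-1,-2), (-2,-4), (-4,-8) scale by a factor of 2 each step.
step 4: (-3,-6) + (-8,-16) → (-11,-22)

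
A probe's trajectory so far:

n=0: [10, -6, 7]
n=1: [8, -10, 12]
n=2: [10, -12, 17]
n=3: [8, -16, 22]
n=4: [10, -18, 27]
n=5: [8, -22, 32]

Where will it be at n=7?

[8, -28, 42]

Step-to-step displacements: [-2, -4, +5], [+2, -2, +5], [-2, -4, +5], [+2, -2, +5], [-2, -4, +5] — a repeating cycle of length 2.
step 6: apply [+2, -2, +5] → [10, -24, 37]
step 7: apply [-2, -4, +5] → [8, -28, 42]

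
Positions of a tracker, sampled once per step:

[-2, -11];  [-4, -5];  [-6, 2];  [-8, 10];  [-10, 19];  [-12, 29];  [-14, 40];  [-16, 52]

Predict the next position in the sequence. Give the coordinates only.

[-18, 65]

Successive displacements: [-2, +6], [-2, +7], [-2, +8], [-2, +9], [-2, +10], [-2, +11], [-2, +12] — each changes by [+0, +1].
step 8: [-16, 52] + [-2, +13] → [-18, 65]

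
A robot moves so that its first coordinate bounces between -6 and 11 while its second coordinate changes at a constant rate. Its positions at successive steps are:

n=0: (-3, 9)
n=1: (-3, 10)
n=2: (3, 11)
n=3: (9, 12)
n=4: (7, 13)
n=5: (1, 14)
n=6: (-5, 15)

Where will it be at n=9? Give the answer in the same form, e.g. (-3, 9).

The first coordinate travels 6 per step and bounces off the walls at -6 and 11.
  step 7: -5 → -1
  step 8: -1 → 5
  step 9: 5 → 11
The second coordinate changes by +1 each step: at step 9 it is 18.

(11, 18)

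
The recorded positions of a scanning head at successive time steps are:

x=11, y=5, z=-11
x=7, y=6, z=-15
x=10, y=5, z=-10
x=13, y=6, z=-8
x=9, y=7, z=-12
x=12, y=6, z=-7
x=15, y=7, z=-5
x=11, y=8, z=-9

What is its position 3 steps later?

The moves between consecutive positions are (-4, +1, -4), (+3, -1, +5), (+3, +1, +2), (-4, +1, -4), (+3, -1, +5), (+3, +1, +2), (-4, +1, -4); they repeat the 3-cycle [(-4, +1, -4), (+3, -1, +5), (+3, +1, +2)].
step 8: apply (+3, -1, +5) → x=14, y=7, z=-4
step 9: apply (+3, +1, +2) → x=17, y=8, z=-2
step 10: apply (-4, +1, -4) → x=13, y=9, z=-6

x=13, y=9, z=-6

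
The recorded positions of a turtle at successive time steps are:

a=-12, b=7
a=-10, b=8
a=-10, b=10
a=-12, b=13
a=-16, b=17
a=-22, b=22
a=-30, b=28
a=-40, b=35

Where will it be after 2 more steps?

a=-66, b=52

First differences are (+2, +1), (+0, +2), (-2, +3), (-4, +4), (-6, +5), (-8, +6), (-10, +7); their common second difference is (-2, +1) (constant acceleration).
step 8: a=-40, b=35 + (-12, +8) → a=-52, b=43
step 9: a=-52, b=43 + (-14, +9) → a=-66, b=52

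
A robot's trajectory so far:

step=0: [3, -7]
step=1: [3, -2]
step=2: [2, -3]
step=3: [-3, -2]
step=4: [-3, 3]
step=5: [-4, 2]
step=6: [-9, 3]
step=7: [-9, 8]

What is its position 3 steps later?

Step-to-step displacements: [+0, +5], [-1, -1], [-5, +1], [+0, +5], [-1, -1], [-5, +1], [+0, +5] — a repeating cycle of length 3.
step 8: apply [-1, -1] → [-10, 7]
step 9: apply [-5, +1] → [-15, 8]
step 10: apply [+0, +5] → [-15, 13]

[-15, 13]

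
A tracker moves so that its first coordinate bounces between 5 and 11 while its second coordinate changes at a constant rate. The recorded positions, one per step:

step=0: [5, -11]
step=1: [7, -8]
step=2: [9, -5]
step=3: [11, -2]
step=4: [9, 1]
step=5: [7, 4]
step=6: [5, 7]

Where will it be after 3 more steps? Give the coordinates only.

The first coordinate reflects between 5 and 11, moving 2 per step.
  step 7: 5 → 7
  step 8: 7 → 9
  step 9: 9 → 11
The second coordinate changes by +3 each step: at step 9 it is 16.

[11, 16]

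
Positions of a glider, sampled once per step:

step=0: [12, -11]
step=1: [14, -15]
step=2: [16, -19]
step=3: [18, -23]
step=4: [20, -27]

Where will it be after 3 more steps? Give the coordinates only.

[26, -39]

Each step adds [+2, -4] to the position.
step 5: [20, -27] + [+2, -4] → [22, -31]
step 6: [22, -31] + [+2, -4] → [24, -35]
step 7: [24, -35] + [+2, -4] → [26, -39]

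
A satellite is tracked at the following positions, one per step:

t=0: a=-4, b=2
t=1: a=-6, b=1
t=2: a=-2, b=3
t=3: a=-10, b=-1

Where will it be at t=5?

The jumps are (-2, -1), (+4, +2), (-8, -4) — a geometric progression with ratio -2.
step 4: a=-10, b=-1 + (+16, +8) → a=6, b=7
step 5: a=6, b=7 + (-32, -16) → a=-26, b=-9

a=-26, b=-9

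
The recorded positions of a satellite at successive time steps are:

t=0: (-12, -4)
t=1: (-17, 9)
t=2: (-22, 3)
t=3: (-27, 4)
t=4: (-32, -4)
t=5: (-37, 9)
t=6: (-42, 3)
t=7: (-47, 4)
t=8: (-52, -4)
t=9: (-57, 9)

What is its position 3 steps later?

(-72, -4)

The first coordinate changes by -5 each step, so at step 12 it is -12 + 12·(-5) = -72.
The second coordinate repeats the cycle [-4, 9, 3, 4] with period 4; step 12 mod 4 = 0, giving -4.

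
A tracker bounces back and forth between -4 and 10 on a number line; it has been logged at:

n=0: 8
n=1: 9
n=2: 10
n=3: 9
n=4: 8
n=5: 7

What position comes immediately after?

The value travels 1 per step and bounces off the walls at -4 and 10.
  step 6: 7 → 6

6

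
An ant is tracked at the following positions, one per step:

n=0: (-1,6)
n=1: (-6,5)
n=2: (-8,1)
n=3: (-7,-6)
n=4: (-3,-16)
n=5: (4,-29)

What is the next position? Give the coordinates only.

First differences are (-5,-1), (-2,-4), (+1,-7), (+4,-10), (+7,-13); their common second difference is (+3,-3) (constant acceleration).
step 6: (4,-29) + (+10,-16) → (14,-45)

(14,-45)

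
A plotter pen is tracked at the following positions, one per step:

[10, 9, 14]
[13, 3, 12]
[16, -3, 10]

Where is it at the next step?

Constant displacement of [+3, -6, -2] per step.
step 3: [16, -3, 10] + [+3, -6, -2] → [19, -9, 8]

[19, -9, 8]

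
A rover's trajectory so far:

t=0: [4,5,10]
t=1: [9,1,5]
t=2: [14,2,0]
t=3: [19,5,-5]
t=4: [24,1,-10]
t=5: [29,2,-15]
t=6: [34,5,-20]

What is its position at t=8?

First: linear, +5 per step → 44 at step 8.
Second: cycles through 5, 1, 2 every 3 steps. Step 8 lands at position 2 of the cycle → 2.
Third: linear, -5 per step → -30 at step 8.

[44,2,-30]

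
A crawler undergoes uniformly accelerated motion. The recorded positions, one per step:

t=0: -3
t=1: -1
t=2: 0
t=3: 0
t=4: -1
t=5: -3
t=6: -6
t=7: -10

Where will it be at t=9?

-21

Taking differences between consecutive positions: +2, +1, +0, -1, -2, -3, -4. These grow by -1 each step.
step 8: -10 − 5 → -15
step 9: -15 − 6 → -21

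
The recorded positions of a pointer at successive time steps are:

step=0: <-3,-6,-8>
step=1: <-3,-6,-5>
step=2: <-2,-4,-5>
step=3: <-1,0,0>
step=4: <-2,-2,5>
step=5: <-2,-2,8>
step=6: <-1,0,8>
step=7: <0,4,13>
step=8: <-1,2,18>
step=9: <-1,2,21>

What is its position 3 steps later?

<0,6,31>

Step-to-step displacements: <+0,+0,+3>, <+1,+2,+0>, <+1,+4,+5>, <-1,-2,+5>, <+0,+0,+3>, <+1,+2,+0>, <+1,+4,+5>, <-1,-2,+5>, <+0,+0,+3> — a repeating cycle of length 4.
step 10: apply <+1,+2,+0> → <0,4,21>
step 11: apply <+1,+4,+5> → <1,8,26>
step 12: apply <-1,-2,+5> → <0,6,31>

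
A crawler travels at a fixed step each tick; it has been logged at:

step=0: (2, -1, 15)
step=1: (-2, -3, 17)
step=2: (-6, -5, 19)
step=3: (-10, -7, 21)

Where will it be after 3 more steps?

(-22, -13, 27)

The position changes by (-4, -2, +2) every step.
step 4: (-10, -7, 21) + (-4, -2, +2) → (-14, -9, 23)
step 5: (-14, -9, 23) + (-4, -2, +2) → (-18, -11, 25)
step 6: (-18, -11, 25) + (-4, -2, +2) → (-22, -13, 27)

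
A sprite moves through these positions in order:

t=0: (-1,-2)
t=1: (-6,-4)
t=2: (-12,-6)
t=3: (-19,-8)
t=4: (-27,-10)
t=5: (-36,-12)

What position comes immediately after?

(-46,-14)

Taking differences between consecutive positions: (-5,-2), (-6,-2), (-7,-2), (-8,-2), (-9,-2). These grow by (-1,+0) each step.
step 6: (-36,-12) + (-10,-2) → (-46,-14)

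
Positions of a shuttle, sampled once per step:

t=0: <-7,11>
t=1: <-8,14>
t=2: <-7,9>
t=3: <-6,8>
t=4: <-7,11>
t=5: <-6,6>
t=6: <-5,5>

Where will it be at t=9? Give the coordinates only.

<-4,2>

Differencing gives <-1,+3>, <+1,-5>, <+1,-1>, <-1,+3>, <+1,-5>, <+1,-1>. This is the pattern <-1,+3>, <+1,-5>, <+1,-1> repeated.
step 7: apply <-1,+3> → <-6,8>
step 8: apply <+1,-5> → <-5,3>
step 9: apply <+1,-1> → <-4,2>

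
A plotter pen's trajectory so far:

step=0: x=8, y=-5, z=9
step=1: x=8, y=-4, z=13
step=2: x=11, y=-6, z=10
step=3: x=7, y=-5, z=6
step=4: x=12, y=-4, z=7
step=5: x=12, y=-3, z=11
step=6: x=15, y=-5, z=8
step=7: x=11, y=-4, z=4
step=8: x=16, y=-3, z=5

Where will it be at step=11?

x=15, y=-3, z=2

The moves between consecutive positions are (+0, +1, +4), (+3, -2, -3), (-4, +1, -4), (+5, +1, +1), (+0, +1, +4), (+3, -2, -3), (-4, +1, -4), (+5, +1, +1); they repeat the 4-cycle [(+0, +1, +4), (+3, -2, -3), (-4, +1, -4), (+5, +1, +1)].
step 9: apply (+0, +1, +4) → x=16, y=-2, z=9
step 10: apply (+3, -2, -3) → x=19, y=-4, z=6
step 11: apply (-4, +1, -4) → x=15, y=-3, z=2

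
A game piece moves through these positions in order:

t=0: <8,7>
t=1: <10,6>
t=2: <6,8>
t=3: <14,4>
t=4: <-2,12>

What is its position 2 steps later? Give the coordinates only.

Consecutive displacements <+2,-1>, <-4,+2>, <+8,-4>, <-16,+8> scale by a factor of -2 each step.
step 5: <-2,12> + <+32,-16> → <30,-4>
step 6: <30,-4> + <-64,+32> → <-34,28>

<-34,28>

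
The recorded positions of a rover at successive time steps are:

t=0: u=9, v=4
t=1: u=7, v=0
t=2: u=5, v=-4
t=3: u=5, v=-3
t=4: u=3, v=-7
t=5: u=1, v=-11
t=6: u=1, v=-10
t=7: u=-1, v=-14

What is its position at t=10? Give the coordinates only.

Step-to-step displacements: (-2, -4), (-2, -4), (+0, +1), (-2, -4), (-2, -4), (+0, +1), (-2, -4) — a repeating cycle of length 3.
step 8: apply (-2, -4) → u=-3, v=-18
step 9: apply (+0, +1) → u=-3, v=-17
step 10: apply (-2, -4) → u=-5, v=-21

u=-5, v=-21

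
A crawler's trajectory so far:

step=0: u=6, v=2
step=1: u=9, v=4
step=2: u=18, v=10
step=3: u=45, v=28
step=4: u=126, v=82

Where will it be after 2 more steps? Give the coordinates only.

u=1098, v=730

The jumps are (+3, +2), (+9, +6), (+27, +18), (+81, +54) — a geometric progression with ratio 3.
step 5: u=126, v=82 + (+243, +162) → u=369, v=244
step 6: u=369, v=244 + (+729, +486) → u=1098, v=730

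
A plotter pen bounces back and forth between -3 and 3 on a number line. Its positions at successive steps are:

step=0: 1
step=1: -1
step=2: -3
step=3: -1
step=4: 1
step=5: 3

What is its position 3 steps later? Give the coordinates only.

The value travels 2 per step and bounces off the walls at -3 and 3.
  step 6: 3 → 1
  step 7: 1 → -1
  step 8: -1 → -3

-3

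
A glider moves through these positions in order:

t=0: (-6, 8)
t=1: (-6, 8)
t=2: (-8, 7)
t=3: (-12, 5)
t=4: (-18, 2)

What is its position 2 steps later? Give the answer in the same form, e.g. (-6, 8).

Taking differences between consecutive positions: (+0, +0), (-2, -1), (-4, -2), (-6, -3). These grow by (-2, -1) each step.
step 5: (-18, 2) + (-8, -4) → (-26, -2)
step 6: (-26, -2) + (-10, -5) → (-36, -7)

(-36, -7)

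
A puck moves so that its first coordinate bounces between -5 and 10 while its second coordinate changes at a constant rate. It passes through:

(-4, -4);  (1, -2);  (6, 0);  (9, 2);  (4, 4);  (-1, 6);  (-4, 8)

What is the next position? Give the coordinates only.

The first coordinate reflects between -5 and 10, moving 5 per step.
  step 7: -4 → 1
The second coordinate changes by +2 each step: at step 7 it is 10.

(1, 10)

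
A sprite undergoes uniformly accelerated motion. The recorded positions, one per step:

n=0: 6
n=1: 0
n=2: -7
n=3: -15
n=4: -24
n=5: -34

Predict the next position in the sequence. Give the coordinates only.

-45

Successive displacements: -6, -7, -8, -9, -10 — each changes by -1.
step 6: -34 − 11 → -45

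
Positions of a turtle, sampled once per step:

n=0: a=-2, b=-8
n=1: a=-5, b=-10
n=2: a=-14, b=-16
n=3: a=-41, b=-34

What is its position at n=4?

The jumps are (-3, -2), (-9, -6), (-27, -18) — a geometric progression with ratio 3.
step 4: a=-41, b=-34 + (-81, -54) → a=-122, b=-88

a=-122, b=-88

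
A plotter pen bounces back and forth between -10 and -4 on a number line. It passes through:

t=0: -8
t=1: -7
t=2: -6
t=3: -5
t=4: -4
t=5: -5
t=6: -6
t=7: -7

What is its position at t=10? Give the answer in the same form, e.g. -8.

-10

The value travels 1 per step and bounces off the walls at -10 and -4.
  step 8: -7 → -8
  step 9: -8 → -9
  step 10: -9 → -10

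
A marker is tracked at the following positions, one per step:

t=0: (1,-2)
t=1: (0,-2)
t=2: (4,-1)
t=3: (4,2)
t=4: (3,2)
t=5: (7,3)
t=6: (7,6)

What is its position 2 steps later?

(10,7)

Step-to-step displacements: (-1,+0), (+4,+1), (+0,+3), (-1,+0), (+4,+1), (+0,+3) — a repeating cycle of length 3.
step 7: apply (-1,+0) → (6,6)
step 8: apply (+4,+1) → (10,7)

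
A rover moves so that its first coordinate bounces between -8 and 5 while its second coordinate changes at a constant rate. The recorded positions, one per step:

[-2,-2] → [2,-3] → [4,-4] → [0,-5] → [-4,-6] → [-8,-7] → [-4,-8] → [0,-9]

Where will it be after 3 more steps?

The first coordinate reflects between -8 and 5, moving 4 per step.
  step 8: 0 → 4
  step 9: 4 → 2
  step 10: 2 → -2
The second coordinate changes by -1 each step: at step 10 it is -12.

[-2,-12]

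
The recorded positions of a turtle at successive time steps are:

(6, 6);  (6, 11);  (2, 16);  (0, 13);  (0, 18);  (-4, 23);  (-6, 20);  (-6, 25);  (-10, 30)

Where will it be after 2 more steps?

(-12, 32)

Differencing gives (+0, +5), (-4, +5), (-2, -3), (+0, +5), (-4, +5), (-2, -3), (+0, +5), (-4, +5). This is the pattern (+0, +5), (-4, +5), (-2, -3) repeated.
step 9: apply (-2, -3) → (-12, 27)
step 10: apply (+0, +5) → (-12, 32)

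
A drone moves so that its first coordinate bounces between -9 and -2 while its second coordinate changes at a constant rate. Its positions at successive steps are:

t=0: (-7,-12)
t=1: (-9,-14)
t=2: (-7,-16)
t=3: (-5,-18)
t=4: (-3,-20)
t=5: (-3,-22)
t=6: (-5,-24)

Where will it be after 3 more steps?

(-7,-30)

The first coordinate travels 2 per step and bounces off the walls at -9 and -2.
  step 7: -5 → -7
  step 8: -7 → -9
  step 9: -9 → -7
The second coordinate changes by -2 each step: at step 9 it is -30.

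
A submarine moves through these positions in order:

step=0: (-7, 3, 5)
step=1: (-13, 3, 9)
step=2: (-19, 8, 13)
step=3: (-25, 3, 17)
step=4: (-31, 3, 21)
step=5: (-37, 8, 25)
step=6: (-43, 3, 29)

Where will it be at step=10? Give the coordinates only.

First: linear, -6 per step → -67 at step 10.
Second: cycles through 3, 3, 8 every 3 steps. Step 10 lands at position 1 of the cycle → 3.
Third: linear, +4 per step → 45 at step 10.

(-67, 3, 45)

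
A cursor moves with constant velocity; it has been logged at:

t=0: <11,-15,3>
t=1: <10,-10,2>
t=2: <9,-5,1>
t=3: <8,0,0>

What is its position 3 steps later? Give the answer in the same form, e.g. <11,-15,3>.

Constant displacement of <-1,+5,-1> per step.
step 4: <8,0,0> + <-1,+5,-1> → <7,5,-1>
step 5: <7,5,-1> + <-1,+5,-1> → <6,10,-2>
step 6: <6,10,-2> + <-1,+5,-1> → <5,15,-3>

<5,15,-3>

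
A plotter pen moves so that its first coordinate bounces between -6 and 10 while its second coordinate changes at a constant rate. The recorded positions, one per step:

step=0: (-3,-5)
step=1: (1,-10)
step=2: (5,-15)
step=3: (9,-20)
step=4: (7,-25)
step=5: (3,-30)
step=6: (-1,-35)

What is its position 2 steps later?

(-3,-45)

The first coordinate travels 4 per step and bounces off the walls at -6 and 10.
  step 7: -1 → -5
  step 8: -5 → -3
The second coordinate changes by -5 each step: at step 8 it is -45.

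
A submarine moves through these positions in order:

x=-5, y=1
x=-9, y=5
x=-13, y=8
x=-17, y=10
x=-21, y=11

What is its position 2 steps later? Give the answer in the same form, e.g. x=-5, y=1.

Successive displacements: (-4,+4), (-4,+3), (-4,+2), (-4,+1) — each changes by (+0,-1).
step 5: x=-21, y=11 + (-4,+0) → x=-25, y=11
step 6: x=-25, y=11 + (-4,-1) → x=-29, y=10

x=-29, y=10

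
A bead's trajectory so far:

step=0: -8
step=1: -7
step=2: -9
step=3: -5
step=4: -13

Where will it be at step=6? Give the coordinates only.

The jumps are +1, -2, +4, -8 — a geometric progression with ratio -2.
step 5: -13 + 16 → 3
step 6: 3 − 32 → -29

-29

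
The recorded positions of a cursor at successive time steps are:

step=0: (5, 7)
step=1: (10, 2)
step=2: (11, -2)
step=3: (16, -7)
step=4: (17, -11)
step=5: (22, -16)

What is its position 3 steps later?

The moves between consecutive positions are (+5, -5), (+1, -4), (+5, -5), (+1, -4), (+5, -5); they repeat the 2-cycle [(+5, -5), (+1, -4)].
step 6: apply (+1, -4) → (23, -20)
step 7: apply (+5, -5) → (28, -25)
step 8: apply (+1, -4) → (29, -29)

(29, -29)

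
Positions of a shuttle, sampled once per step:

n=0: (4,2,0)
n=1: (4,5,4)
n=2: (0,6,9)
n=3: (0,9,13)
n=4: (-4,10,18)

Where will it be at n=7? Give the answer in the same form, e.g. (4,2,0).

The moves between consecutive positions are (+0,+3,+4), (-4,+1,+5), (+0,+3,+4), (-4,+1,+5); they repeat the 2-cycle [(+0,+3,+4), (-4,+1,+5)].
step 5: apply (+0,+3,+4) → (-4,13,22)
step 6: apply (-4,+1,+5) → (-8,14,27)
step 7: apply (+0,+3,+4) → (-8,17,31)

(-8,17,31)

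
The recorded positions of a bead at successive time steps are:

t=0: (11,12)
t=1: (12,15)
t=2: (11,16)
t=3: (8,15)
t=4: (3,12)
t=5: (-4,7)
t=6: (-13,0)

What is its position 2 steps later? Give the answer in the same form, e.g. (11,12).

(-37,-20)

Successive displacements: (+1,+3), (-1,+1), (-3,-1), (-5,-3), (-7,-5), (-9,-7) — each changes by (-2,-2).
step 7: (-13,0) + (-11,-9) → (-24,-9)
step 8: (-24,-9) + (-13,-11) → (-37,-20)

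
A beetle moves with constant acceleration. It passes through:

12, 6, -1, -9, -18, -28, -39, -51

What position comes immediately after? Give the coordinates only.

Successive displacements: -6, -7, -8, -9, -10, -11, -12 — each changes by -1.
step 8: -51 − 13 → -64

-64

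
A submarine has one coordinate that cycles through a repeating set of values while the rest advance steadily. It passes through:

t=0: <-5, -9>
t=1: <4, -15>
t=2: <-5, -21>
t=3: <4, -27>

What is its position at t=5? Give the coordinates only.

<4, -39>

First: cycles through -5, 4 every 2 steps. Step 5 lands at position 1 of the cycle → 4.
Second: linear, -6 per step → -39 at step 5.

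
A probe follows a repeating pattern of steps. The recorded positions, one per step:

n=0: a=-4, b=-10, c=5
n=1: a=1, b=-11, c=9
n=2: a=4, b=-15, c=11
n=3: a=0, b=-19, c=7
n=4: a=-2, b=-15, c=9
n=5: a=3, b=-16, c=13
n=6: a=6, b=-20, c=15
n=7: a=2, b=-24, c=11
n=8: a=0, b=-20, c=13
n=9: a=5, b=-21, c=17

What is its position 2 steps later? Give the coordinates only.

The moves between consecutive positions are (+5, -1, +4), (+3, -4, +2), (-4, -4, -4), (-2, +4, +2), (+5, -1, +4), (+3, -4, +2), (-4, -4, -4), (-2, +4, +2), (+5, -1, +4); they repeat the 4-cycle [(+5, -1, +4), (+3, -4, +2), (-4, -4, -4), (-2, +4, +2)].
step 10: apply (+3, -4, +2) → a=8, b=-25, c=19
step 11: apply (-4, -4, -4) → a=4, b=-29, c=15

a=4, b=-29, c=15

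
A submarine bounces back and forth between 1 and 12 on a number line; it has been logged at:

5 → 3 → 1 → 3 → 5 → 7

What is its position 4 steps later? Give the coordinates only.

The value reflects between 1 and 12, moving 2 per step.
  step 6: 7 → 9
  step 7: 9 → 11
  step 8: 11 → 11
  step 9: 11 → 9

9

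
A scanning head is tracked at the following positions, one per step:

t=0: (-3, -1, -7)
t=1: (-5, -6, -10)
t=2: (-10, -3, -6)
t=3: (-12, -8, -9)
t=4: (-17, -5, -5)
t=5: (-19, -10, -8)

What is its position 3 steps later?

Differencing gives (-2, -5, -3), (-5, +3, +4), (-2, -5, -3), (-5, +3, +4), (-2, -5, -3). This is the pattern (-2, -5, -3), (-5, +3, +4) repeated.
step 6: apply (-5, +3, +4) → (-24, -7, -4)
step 7: apply (-2, -5, -3) → (-26, -12, -7)
step 8: apply (-5, +3, +4) → (-31, -9, -3)

(-31, -9, -3)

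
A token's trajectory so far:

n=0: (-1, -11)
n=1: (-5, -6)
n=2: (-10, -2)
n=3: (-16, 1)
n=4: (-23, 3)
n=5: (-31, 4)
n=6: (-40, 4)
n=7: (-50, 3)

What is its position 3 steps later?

(-86, -6)

Successive displacements: (-4, +5), (-5, +4), (-6, +3), (-7, +2), (-8, +1), (-9, +0), (-10, -1) — each changes by (-1, -1).
step 8: (-50, 3) + (-11, -2) → (-61, 1)
step 9: (-61, 1) + (-12, -3) → (-73, -2)
step 10: (-73, -2) + (-13, -4) → (-86, -6)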